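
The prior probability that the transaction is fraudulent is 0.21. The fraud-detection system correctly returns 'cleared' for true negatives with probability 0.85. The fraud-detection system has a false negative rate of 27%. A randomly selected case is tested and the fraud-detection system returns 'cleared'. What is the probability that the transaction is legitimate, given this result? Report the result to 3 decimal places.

P(¬H | E) ≈ 0.922

Write H for 'the transaction is fraudulent'. Prior odds H:¬H = 0.21/0.79 = 0.26582. For the 'cleared' outcome, the likelihood ratio is 0.27/0.85 = 0.31765.
Posterior odds = 0.26582 × 0.31765 = 0.084438, so P(H|E) = 0.084438/(1+0.084438) = 0.078. Then P(¬H|E) = 1 − 0.078 = 0.922.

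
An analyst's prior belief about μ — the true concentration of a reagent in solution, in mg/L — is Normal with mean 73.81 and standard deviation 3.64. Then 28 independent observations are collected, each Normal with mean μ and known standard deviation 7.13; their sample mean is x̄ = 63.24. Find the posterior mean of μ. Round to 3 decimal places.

Prior precision 1/τ₀² = 1/3.64² = 0.0754740; data precision n/σ² = 28/7.13² = 0.550781.
Posterior precision = 0.0754740 + 0.550781 = 0.626255.
Posterior mean = (0.0754740·73.81 + 0.550781·63.24) / 0.626255 = 64.514.

Posterior mean ≈ 64.514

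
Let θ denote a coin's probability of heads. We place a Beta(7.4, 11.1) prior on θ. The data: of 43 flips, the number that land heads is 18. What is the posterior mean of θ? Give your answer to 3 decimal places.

Posterior mean ≈ 0.413

The binomial likelihood is conjugate to the Beta prior: with 18 successes and 25 failures, the posterior is Beta(7.4+18, 11.1+25) = Beta(25.4, 36.1).
Posterior mean = α/(α+β) = 25.4/61.5 = 0.413.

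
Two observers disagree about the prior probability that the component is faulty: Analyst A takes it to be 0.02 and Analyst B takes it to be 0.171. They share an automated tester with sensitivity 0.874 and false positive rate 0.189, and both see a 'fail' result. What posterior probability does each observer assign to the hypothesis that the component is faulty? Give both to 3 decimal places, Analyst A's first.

Analyst A: 0.086; Analyst B: 0.488

P('+'|H) = 0.874, P('+'|¬H) = 0.189.
Analyst A: numerator 0.874·0.02 = 0.017480; evidence = 0.017480+0.189·0.98 = 0.20270; posterior = 0.086.
Analyst B: numerator 0.874·0.171 = 0.14945; evidence = 0.14945+0.189·0.829 = 0.30613; posterior = 0.488.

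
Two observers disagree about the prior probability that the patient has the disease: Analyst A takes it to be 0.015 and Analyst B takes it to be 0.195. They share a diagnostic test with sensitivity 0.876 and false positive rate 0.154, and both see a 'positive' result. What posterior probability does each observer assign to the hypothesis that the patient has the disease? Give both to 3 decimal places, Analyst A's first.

Analyst A: 0.080; Analyst B: 0.579

P('+'|H) = 0.876, P('+'|¬H) = 0.154.
Analyst A: numerator 0.876·0.015 = 0.013140; evidence = 0.013140+0.154·0.985 = 0.16483; posterior = 0.080.
Analyst B: numerator 0.876·0.195 = 0.17082; evidence = 0.17082+0.154·0.805 = 0.29479; posterior = 0.579.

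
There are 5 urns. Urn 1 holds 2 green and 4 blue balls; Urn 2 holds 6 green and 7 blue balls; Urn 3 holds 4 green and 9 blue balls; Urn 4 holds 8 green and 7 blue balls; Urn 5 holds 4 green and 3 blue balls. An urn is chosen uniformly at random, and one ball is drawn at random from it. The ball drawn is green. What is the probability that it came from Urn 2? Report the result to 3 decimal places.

P(green|Urn 1) = 0.3333; P(green|Urn 2) = 0.4615; P(green|Urn 3) = 0.3077; P(green|Urn 4) = 0.5333; P(green|Urn 5) = 0.5714.
Prior × likelihood for each source: 0.2·0.3333=0.06667, 0.2·0.4615=0.09231, 0.2·0.3077=0.06154, 0.2·0.5333=0.1067, 0.2·0.5714=0.1143. Summing gives P(green) = 0.44147.
P(Urn 2 | green) = 0.09231 / 0.44147 = 0.209.

Posterior probability ≈ 0.209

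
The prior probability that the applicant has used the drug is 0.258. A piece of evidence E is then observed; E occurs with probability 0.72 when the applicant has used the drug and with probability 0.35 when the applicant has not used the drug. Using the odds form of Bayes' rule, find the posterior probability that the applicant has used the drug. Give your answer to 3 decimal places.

Prior odds = 0.258/(1−0.258) = 0.34771.
Likelihood ratio for E = 0.72/0.35 = 2.0571.
Posterior odds = prior odds × LR = 0.71529.
Posterior probability = odds/(1+odds) = 0.71529/1.7153 = 0.417.

Posterior probability ≈ 0.417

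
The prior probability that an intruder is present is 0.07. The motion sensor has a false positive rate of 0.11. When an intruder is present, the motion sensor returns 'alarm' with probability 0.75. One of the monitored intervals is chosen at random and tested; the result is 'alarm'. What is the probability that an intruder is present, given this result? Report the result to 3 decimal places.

Write H for 'an intruder is present'. Prior odds H:¬H = 0.07/0.93 = 0.075269. For the 'alarm' outcome, the likelihood ratio is 0.75/0.11 = 6.8182.
Posterior odds = 0.075269 × 6.8182 = 0.51320, so P(H|E) = 0.51320/(1+0.51320) = 0.339.

P(H | E) ≈ 0.339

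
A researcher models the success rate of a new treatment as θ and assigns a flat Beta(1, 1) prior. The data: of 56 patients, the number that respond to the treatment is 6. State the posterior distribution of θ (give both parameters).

The binomial likelihood is conjugate to the Beta prior: with 6 successes and 50 failures, the posterior is Beta(1+6, 1+50) = Beta(7, 51).

Posterior: Beta(7, 51)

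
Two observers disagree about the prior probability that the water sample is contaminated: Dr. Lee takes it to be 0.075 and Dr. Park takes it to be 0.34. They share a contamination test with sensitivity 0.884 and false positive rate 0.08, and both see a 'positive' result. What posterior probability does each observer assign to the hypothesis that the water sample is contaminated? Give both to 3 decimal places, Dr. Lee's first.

The likelihood ratio for a 'positive' result is 0.884/0.08 = 11.050.
Dr. Lee: prior odds 0.075/0.925 = 0.081081; posterior odds 0.89595; posterior probability 0.473.
Dr. Park: prior odds 0.34/0.66 = 0.51515; posterior odds 5.6924; posterior probability 0.851.

Dr. Lee: 0.473; Dr. Park: 0.851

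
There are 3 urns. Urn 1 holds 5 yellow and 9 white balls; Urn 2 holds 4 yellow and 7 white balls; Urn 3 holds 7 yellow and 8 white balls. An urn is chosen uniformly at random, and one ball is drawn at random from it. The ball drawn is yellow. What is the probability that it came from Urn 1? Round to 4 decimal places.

Posterior probability ≈ 0.3008

P(yellow|Urn 1) = 0.3571; P(yellow|Urn 2) = 0.3636; P(yellow|Urn 3) = 0.4667.
Prior × likelihood for each source: 0.333333·0.3571=0.1190, 0.333333·0.3636=0.1212, 0.333333·0.4667=0.1556. Summing gives P(yellow) = 0.39582.
P(Urn 1 | yellow) = 0.1190 / 0.39582 = 0.3008.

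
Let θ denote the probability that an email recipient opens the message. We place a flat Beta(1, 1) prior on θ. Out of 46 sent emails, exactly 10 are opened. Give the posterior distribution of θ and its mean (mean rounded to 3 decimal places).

Posterior: Beta(11, 37); mean ≈ 0.229

The binomial likelihood is conjugate to the Beta prior: with 10 successes and 36 failures, the posterior is Beta(1+10, 1+36) = Beta(11, 37).
E[θ | data] = 11/(11+37) = 0.229.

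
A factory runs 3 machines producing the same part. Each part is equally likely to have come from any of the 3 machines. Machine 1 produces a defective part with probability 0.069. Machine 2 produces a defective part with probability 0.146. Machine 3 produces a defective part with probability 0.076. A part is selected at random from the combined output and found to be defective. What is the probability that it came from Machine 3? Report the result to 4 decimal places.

Tabulate prior·likelihood by source: [1] prior 0.333333, lik 0.069, product 0.02300; [2] prior 0.333333, lik 0.146, product 0.04867; [3] prior 0.333333, lik 0.076, product 0.02533.
Normalizing constant = 0.097000; the posterior for Machine 3 is its product over the sum, 0.02533/0.097000 = 0.2612.

Posterior probability ≈ 0.2612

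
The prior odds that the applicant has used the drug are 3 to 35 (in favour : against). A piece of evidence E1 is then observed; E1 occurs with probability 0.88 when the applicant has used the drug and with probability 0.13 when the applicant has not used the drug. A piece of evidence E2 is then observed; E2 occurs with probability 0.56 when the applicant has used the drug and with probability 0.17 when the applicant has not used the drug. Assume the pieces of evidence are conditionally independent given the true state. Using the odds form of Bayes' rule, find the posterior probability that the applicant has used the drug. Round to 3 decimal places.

Prior odds = 3/35 = 0.085714.
Likelihood ratio for E1 = 0.88/0.13 = 6.7692.
Likelihood ratio for E2 = 0.56/0.17 = 3.2941.
Posterior odds = prior odds × LR₁ × LR₂ = 1.9113.
Posterior probability = odds/(1+odds) = 1.9113/2.9113 = 0.657.

Posterior probability ≈ 0.657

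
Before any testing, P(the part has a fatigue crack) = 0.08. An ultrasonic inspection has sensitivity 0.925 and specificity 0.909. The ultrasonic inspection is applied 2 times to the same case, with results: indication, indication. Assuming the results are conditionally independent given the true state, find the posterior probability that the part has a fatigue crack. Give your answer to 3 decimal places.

Let H be the event that the part has a fatigue crack; start with P(H) = 0.08. P('indication'|H) = 0.925, P('indication'|¬H) = 0.091.
Update on result 1 ('indication'): P(H) ← 0.925·0.0800 / (0.925·0.0800 + 0.091·0.9200) = 0.074000/0.15772 = 0.4692.
Update on result 2 ('indication'): P(H) ← 0.925·0.4692 / (0.925·0.4692 + 0.091·0.5308) = 0.43400/0.48230 = 0.8998.

Posterior P(H) ≈ 0.900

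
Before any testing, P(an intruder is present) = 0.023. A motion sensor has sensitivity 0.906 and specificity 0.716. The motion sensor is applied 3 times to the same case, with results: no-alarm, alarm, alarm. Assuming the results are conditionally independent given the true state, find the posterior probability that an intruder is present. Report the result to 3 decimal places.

Posterior P(H) ≈ 0.030

Let H be the event that an intruder is present; start with P(H) = 0.023. P('alarm'|H) = 0.906, P('alarm'|¬H) = 0.284.
Update on result 1 ('no-alarm'): P(H) ← 0.094·0.0230 / (0.094·0.0230 + 0.716·0.9770) = 0.0021620/0.70169 = 0.0031.
Update on result 2 ('alarm'): P(H) ← 0.906·0.0031 / (0.906·0.0031 + 0.284·0.9969) = 0.0027915/0.28592 = 0.0098.
Update on result 3 ('alarm'): P(H) ← 0.906·0.0098 / (0.906·0.0098 + 0.284·0.9902) = 0.0088456/0.29007 = 0.0305.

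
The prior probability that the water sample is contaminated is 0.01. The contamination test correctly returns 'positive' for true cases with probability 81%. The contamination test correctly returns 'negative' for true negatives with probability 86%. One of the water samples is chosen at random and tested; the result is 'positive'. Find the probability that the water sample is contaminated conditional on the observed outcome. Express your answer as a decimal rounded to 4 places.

Let H be the event that the water sample is contaminated. P(H) = 0.01, so P(¬H) = 0.99. With E the 'positive' result, P(E|H) = 0.81 and P(E|¬H) = 0.14.
P(E) = 0.81·0.01 + 0.14·0.99 = 0.0081000 + 0.13860 = 0.14670.
By Bayes' theorem, P(H|E) = 0.0081000 / 0.14670 = 0.0552.

P(H | E) ≈ 0.0552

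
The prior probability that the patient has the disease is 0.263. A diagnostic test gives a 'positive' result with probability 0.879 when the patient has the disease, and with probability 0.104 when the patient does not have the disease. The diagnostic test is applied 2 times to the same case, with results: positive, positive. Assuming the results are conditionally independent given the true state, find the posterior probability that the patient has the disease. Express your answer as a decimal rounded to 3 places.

Posterior P(H) ≈ 0.962

With H the event that the patient has the disease, the joint likelihood of the observed sequence is P(data|H) = 0.879·0.879 = 0.77264 and P(data|¬H) = 0.104·0.104 = 0.010816.
Bayes: P(H|data) = 0.263·0.77264 / (0.263·0.77264 + 0.737·0.010816) = 0.20320/0.21118 = 0.9623.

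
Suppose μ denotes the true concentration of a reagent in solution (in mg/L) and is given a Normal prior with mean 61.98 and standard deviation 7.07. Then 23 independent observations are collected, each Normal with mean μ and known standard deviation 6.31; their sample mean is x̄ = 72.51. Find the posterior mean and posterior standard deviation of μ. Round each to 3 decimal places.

With known σ, the Normal prior is conjugate. Weight on the data is w = (n/σ²)/(n/σ² + 1/τ₀²) = 0.577656/(0.577656+0.0200060) = 0.96653.
Posterior mean = w·x̄ + (1−w)·μ₀ = 0.96653·72.51 + 0.033474·61.98 = 72.158. Posterior variance = 1/(0.577656+0.0200060) = 1.67319, so SD = 1.294.

Posterior mean ≈ 72.158; posterior SD ≈ 1.294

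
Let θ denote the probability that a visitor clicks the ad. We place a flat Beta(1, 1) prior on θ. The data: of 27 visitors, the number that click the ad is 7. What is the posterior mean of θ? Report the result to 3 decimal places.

Posterior mean ≈ 0.276

Observing 7 successes and 20 failures updates Beta(1, 1) by adding the success and failure counts to the two shape parameters: α = 1+7 = 8, β = 1+20 = 21.
Posterior mean = α/(α+β) = 8/29 = 0.276.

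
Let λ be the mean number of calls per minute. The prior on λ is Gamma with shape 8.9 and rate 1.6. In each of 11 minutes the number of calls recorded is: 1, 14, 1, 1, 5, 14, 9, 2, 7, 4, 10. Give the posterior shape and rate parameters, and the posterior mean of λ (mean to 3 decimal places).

Total count ∑xᵢ = 68 over n = 11 minutes.
Gamma is conjugate to the Poisson likelihood: posterior is Gamma(shape = 8.9+68 = 76.9, rate = 1.6+11 = 12.6).
E[λ | data] = 76.9/12.6 = 6.103.

Posterior: Gamma(shape=76.9, rate=12.6); mean ≈ 6.103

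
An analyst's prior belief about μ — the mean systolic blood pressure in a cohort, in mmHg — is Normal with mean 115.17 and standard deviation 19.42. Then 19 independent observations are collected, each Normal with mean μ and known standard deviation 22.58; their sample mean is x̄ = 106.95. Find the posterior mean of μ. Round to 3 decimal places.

With known σ, the Normal prior is conjugate. Weight on the data is w = (n/σ²)/(n/σ² + 1/τ₀²) = 0.0372654/(0.0372654+0.00265156) = 0.93357.
Posterior mean = w·x̄ + (1−w)·μ₀ = 0.93357·106.95 + 0.066427·115.17 = 107.496.

Posterior mean ≈ 107.496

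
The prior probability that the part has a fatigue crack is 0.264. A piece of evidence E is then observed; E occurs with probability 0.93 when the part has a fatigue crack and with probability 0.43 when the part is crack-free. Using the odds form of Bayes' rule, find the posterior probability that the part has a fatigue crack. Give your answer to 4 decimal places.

Prior odds = 0.264/(1−0.264) = 0.35870. In log-odds, ln(0.35870) = -1.0253.
Add log likelihood ratio: ln(2.1628) = 0.77140.
Posterior log-odds = -0.25388, so posterior odds = exp(-0.25388) = 0.77578. Converting, P(H|E) = 0.77578/1.7758 = 0.4369.

Posterior probability ≈ 0.4369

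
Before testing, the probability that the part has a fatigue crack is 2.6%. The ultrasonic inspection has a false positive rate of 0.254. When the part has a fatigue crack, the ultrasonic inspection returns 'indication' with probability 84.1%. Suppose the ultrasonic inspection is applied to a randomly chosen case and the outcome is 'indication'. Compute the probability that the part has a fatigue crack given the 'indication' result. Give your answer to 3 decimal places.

Write H for 'the part has a fatigue crack'. Prior odds H:¬H = 0.026/0.974 = 0.026694. For the 'indication' outcome, the likelihood ratio is 0.841/0.254 = 3.3110.
Posterior odds = 0.026694 × 3.3110 = 0.088385, so P(H|E) = 0.088385/(1+0.088385) = 0.081.

P(H | E) ≈ 0.081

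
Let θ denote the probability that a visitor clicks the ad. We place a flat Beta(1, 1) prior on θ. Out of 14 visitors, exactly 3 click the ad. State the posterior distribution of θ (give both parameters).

Observing 3 successes and 11 failures updates Beta(1, 1) by adding the success and failure counts to the two shape parameters: α = 1+3 = 4, β = 1+11 = 12.

Posterior: Beta(4, 12)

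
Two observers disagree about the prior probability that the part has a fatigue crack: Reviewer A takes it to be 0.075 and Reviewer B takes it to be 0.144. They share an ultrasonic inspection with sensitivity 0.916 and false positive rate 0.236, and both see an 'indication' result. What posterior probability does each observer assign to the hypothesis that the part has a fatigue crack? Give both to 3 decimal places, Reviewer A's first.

Reviewer A: 0.239; Reviewer B: 0.395

The likelihood ratio for an 'indication' result is 0.916/0.236 = 3.8814.
Reviewer A: prior odds 0.075/0.925 = 0.081081; posterior odds 0.31470; posterior probability 0.239.
Reviewer B: prior odds 0.144/0.856 = 0.16822; posterior odds 0.65294; posterior probability 0.395.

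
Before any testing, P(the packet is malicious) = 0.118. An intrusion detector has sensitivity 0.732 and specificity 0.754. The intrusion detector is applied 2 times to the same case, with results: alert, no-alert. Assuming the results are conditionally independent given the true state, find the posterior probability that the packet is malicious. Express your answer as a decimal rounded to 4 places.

Posterior P(H) ≈ 0.1240

With H the event that the packet is malicious, the joint likelihood of the observed sequence is P(data|H) = 0.732·0.268 = 0.19618 and P(data|¬H) = 0.246·0.754 = 0.18548.
Bayes: P(H|data) = 0.118·0.19618 / (0.118·0.19618 + 0.882·0.18548) = 0.023149/0.18675 = 0.1240.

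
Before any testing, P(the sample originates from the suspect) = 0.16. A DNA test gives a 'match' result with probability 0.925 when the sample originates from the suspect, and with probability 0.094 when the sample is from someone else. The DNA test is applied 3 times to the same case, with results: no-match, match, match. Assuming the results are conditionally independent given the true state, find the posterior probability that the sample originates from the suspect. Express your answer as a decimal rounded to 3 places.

Posterior P(H) ≈ 0.604

With H the event that the sample originates from the suspect, the joint likelihood of the observed sequence is P(data|H) = 0.075·0.925·0.925 = 0.064172 and P(data|¬H) = 0.906·0.094·0.094 = 0.0080054.
Bayes: P(H|data) = 0.16·0.064172 / (0.16·0.064172 + 0.84·0.0080054) = 0.010268/0.016992 = 0.6043.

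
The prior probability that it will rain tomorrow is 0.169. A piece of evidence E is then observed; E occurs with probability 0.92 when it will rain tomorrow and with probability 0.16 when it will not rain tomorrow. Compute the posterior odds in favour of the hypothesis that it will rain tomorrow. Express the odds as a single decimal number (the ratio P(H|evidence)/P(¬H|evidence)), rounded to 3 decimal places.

Posterior odds ≈ 1.169

Prior odds = 0.169/(1−0.169) = 0.20337.
Likelihood ratio for E = 0.92/0.16 = 5.7500.
Posterior odds = prior odds × LR = 1.1694.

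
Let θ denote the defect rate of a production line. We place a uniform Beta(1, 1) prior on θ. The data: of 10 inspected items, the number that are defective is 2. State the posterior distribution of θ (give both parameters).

Observing 2 successes and 8 failures updates Beta(1, 1) by adding the success and failure counts to the two shape parameters: α = 1+2 = 3, β = 1+8 = 9.

Posterior: Beta(3, 9)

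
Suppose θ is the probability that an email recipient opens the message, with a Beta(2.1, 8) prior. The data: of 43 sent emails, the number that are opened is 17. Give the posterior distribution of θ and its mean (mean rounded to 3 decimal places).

Posterior: Beta(19.1, 34); mean ≈ 0.360

Observing 17 successes and 26 failures updates Beta(2.1, 8) by adding the success and failure counts to the two shape parameters: α = 2.1+17 = 19.1, β = 8+26 = 34.
Posterior mean = α/(α+β) = 19.1/53.1 = 0.360.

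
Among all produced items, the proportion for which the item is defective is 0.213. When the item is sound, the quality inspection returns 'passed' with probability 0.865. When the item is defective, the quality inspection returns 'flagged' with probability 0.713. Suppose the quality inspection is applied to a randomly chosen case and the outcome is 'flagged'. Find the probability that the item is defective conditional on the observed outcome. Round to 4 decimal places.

Let H be the event that the item is defective. P(H) = 0.213, so P(¬H) = 0.787. With E the 'flagged' result, P(E|H) = 0.713 and P(E|¬H) = 0.135.
P(E) = 0.713·0.213 + 0.135·0.787 = 0.15187 + 0.10625 = 0.25811.
By Bayes' theorem, P(H|E) = 0.15187 / 0.25811 = 0.5884.

P(H | E) ≈ 0.5884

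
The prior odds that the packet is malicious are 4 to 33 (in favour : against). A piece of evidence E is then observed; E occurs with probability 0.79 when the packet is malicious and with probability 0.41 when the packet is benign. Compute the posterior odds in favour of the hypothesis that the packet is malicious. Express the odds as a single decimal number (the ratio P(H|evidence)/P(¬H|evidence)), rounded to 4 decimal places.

Posterior odds ≈ 0.2336

Prior odds = 4/33 = 0.12121.
Likelihood ratio for E = 0.79/0.41 = 1.9268.
Posterior odds = prior odds × LR = 0.23356.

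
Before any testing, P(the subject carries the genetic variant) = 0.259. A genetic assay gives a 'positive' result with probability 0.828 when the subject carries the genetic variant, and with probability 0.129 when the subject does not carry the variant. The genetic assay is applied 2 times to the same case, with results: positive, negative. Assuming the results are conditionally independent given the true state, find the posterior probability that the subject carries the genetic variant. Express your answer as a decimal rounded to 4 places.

Let H be the event that the subject carries the genetic variant; start with P(H) = 0.259. P('positive'|H) = 0.828, P('positive'|¬H) = 0.129.
Update on result 1 ('positive'): P(H) ← 0.828·0.2590 / (0.828·0.2590 + 0.129·0.7410) = 0.21445/0.31004 = 0.6917.
Update on result 2 ('negative'): P(H) ← 0.172·0.6917 / (0.172·0.6917 + 0.871·0.3083) = 0.11897/0.38751 = 0.3070.

Posterior P(H) ≈ 0.3070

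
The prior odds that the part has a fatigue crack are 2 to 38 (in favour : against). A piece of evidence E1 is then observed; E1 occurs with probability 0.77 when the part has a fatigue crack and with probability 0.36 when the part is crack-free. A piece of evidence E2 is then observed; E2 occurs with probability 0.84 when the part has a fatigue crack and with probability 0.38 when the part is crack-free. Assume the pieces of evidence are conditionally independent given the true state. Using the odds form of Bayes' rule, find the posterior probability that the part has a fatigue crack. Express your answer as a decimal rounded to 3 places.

Prior odds = 2/38 = 0.052632. In log-odds, ln(0.052632) = -2.9444.
Add log likelihood ratios: ln(2.1389) + ln(2.2105) = 1.5535.
Posterior log-odds = -1.3909, so posterior odds = exp(-1.3909) = 0.24885. Converting, P(H|E) = 0.24885/1.2488 = 0.199.

Posterior probability ≈ 0.199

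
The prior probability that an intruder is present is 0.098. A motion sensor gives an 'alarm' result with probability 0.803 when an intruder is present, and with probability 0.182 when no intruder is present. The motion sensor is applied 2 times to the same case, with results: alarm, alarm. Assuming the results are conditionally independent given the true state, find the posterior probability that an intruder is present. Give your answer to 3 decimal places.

Posterior P(H) ≈ 0.679

With H the event that an intruder is present, the joint likelihood of the observed sequence is P(data|H) = 0.803·0.803 = 0.64481 and P(data|¬H) = 0.182·0.182 = 0.033124.
Bayes: P(H|data) = 0.098·0.64481 / (0.098·0.64481 + 0.902·0.033124) = 0.063191/0.093069 = 0.6790.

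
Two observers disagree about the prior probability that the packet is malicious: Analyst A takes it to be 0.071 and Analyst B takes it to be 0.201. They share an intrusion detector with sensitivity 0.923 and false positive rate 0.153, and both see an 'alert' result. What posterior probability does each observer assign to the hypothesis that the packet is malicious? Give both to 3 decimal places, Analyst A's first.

The likelihood ratio for an 'alert' result is 0.923/0.153 = 6.0327.
Analyst A: prior odds 0.071/0.929 = 0.076426; posterior odds 0.46106; posterior probability 0.316.
Analyst B: prior odds 0.201/0.799 = 0.25156; posterior odds 1.5176; posterior probability 0.603.

Analyst A: 0.316; Analyst B: 0.603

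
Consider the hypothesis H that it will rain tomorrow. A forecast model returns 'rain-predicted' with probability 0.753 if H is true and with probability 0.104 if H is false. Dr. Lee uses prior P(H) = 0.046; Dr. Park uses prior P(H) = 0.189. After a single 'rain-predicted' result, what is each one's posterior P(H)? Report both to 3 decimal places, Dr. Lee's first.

P('+'|H) = 0.753, P('+'|¬H) = 0.104.
Dr. Lee: numerator 0.753·0.046 = 0.034638; evidence = 0.034638+0.104·0.954 = 0.13385; posterior = 0.259.
Dr. Park: numerator 0.753·0.189 = 0.14232; evidence = 0.14232+0.104·0.811 = 0.22666; posterior = 0.628.

Dr. Lee: 0.259; Dr. Park: 0.628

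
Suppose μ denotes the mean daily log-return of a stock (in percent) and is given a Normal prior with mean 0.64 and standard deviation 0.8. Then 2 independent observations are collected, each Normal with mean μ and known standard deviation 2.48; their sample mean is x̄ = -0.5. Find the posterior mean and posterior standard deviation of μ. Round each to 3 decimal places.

Prior precision 1/τ₀² = 1/0.8² = 1.56250; data precision n/σ² = 2/2.48² = 0.325182.
Posterior precision = 1.56250 + 0.325182 = 1.88768, giving posterior SD = 1/√1.88768 = 0.728.
Posterior mean = (1.56250·0.64 + 0.325182·-0.5) / 1.88768 = 0.444.

Posterior mean ≈ 0.444; posterior SD ≈ 0.728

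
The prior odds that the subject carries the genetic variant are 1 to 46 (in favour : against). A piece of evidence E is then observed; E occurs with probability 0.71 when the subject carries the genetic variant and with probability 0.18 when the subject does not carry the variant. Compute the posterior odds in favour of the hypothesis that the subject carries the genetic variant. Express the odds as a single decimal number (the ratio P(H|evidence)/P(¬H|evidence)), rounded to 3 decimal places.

Posterior odds ≈ 0.086

Prior odds = 1/46 = 0.021739. In log-odds, ln(0.021739) = -3.8286.
Add log likelihood ratio: ln(3.9444) = 1.3723.
Posterior log-odds = -2.4563, so posterior odds = exp(-2.4563) = 0.085749.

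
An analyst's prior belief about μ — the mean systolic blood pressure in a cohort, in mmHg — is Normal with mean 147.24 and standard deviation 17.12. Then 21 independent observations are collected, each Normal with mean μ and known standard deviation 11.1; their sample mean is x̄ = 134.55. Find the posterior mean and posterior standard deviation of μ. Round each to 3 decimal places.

Prior precision 1/τ₀² = 1/17.12² = 0.00341187; data precision n/σ² = 21/11.1² = 0.170441.
Posterior precision = 0.00341187 + 0.170441 = 0.173853, giving posterior SD = 1/√0.173853 = 2.398.
Posterior mean = (0.00341187·147.24 + 0.170441·134.55) / 0.173853 = 134.799.

Posterior mean ≈ 134.799; posterior SD ≈ 2.398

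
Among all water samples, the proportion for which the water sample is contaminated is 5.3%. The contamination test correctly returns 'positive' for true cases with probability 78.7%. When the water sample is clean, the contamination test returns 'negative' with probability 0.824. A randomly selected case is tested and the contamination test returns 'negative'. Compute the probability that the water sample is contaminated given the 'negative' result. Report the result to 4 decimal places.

P(H | E) ≈ 0.0143

Let H be the event that the water sample is contaminated. P(H) = 0.053, so P(¬H) = 0.947. With E the 'negative' result, P(E|H) = 0.213 and P(E|¬H) = 0.824.
P(E) = 0.213·0.053 + 0.824·0.947 = 0.011289 + 0.78033 = 0.79162.
By Bayes' theorem, P(H|E) = 0.011289 / 0.79162 = 0.0143.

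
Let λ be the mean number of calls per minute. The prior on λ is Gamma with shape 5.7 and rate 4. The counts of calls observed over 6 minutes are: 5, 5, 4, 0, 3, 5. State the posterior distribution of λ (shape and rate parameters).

Posterior: Gamma(shape=27.7, rate=10)

Total count ∑xᵢ = 22 over n = 6 minutes.
Gamma is conjugate to the Poisson likelihood: posterior is Gamma(shape = 5.7+22 = 27.7, rate = 4+6 = 10).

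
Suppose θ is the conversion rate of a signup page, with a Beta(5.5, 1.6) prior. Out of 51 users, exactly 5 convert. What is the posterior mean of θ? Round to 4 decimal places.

Observing 5 successes and 46 failures updates Beta(5.5, 1.6) by adding the success and failure counts to the two shape parameters: α = 5.5+5 = 10.5, β = 1.6+46 = 47.6.
Posterior mean = α/(α+β) = 10.5/58.1 = 0.1807.

Posterior mean ≈ 0.1807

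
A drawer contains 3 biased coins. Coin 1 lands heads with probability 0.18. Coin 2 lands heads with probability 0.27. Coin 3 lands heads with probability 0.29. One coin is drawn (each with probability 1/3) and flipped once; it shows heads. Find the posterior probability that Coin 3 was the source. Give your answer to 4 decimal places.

P(heads|C1) = 0.18; P(heads|C2) = 0.27; P(heads|C3) = 0.29.
Prior × likelihood for each source: 0.333333·0.18=0.06000, 0.333333·0.27=0.09000, 0.333333·0.29=0.09667. Summing gives P(heads) = 0.24667.
P(Coin 3 | heads) = 0.09667 / 0.24667 = 0.3919.

Posterior probability ≈ 0.3919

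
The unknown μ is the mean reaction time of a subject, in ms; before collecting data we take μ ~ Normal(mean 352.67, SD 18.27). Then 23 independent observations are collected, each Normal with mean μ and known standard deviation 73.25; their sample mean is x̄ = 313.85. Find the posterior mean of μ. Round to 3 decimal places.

Prior precision 1/τ₀² = 1/18.27² = 0.00299587; data precision n/σ² = 23/73.25² = 0.00428660.
Posterior precision = 0.00299587 + 0.00428660 = 0.00728247.
Posterior mean = (0.00299587·352.67 + 0.00428660·313.85) / 0.00728247 = 329.820.

Posterior mean ≈ 329.820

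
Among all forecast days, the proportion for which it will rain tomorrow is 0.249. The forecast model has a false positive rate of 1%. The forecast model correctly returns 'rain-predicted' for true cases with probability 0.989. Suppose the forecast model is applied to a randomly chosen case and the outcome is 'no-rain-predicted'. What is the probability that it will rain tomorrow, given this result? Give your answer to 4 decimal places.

Let H be the event that it will rain tomorrow. P(H) = 0.249, so P(¬H) = 0.751. With E the 'no-rain-predicted' result, P(E|H) = 0.011 and P(E|¬H) = 0.99.
P(E) = 0.011·0.249 + 0.99·0.751 = 0.0027390 + 0.74349 = 0.74623.
By Bayes' theorem, P(H|E) = 0.0027390 / 0.74623 = 0.0037.

P(H | E) ≈ 0.0037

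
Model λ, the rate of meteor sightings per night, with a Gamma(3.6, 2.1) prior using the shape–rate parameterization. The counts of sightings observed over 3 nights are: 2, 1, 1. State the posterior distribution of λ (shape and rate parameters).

The Poisson likelihood adds the total count to the shape and the number of exposure periods to the rate. Here ∑xᵢ = 4 and n = 3, so shape 3.6→7.6 and rate 2.1→5.1.

Posterior: Gamma(shape=7.6, rate=5.1)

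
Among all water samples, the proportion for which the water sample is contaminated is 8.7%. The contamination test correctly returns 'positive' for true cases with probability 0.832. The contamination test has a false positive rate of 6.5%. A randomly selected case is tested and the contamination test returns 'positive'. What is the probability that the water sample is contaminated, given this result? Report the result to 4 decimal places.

Write H for 'the water sample is contaminated'. Prior odds H:¬H = 0.087/0.913 = 0.095290. For the 'positive' outcome, the likelihood ratio is 0.832/0.065 = 12.800.
Posterior odds = 0.095290 × 12.800 = 1.2197, so P(H|E) = 1.2197/(1+1.2197) = 0.5495.

P(H | E) ≈ 0.5495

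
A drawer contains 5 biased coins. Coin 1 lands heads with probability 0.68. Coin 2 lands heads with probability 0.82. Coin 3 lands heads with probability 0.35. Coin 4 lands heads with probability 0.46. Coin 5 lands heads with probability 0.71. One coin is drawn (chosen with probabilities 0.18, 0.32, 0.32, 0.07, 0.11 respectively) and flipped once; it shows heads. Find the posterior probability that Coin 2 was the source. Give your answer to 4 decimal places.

Tabulate prior·likelihood by source: [1] prior 0.18, lik 0.68, product 0.1224; [2] prior 0.32, lik 0.82, product 0.2624; [3] prior 0.32, lik 0.35, product 0.1120; [4] prior 0.07, lik 0.46, product 0.03220; [5] prior 0.11, lik 0.71, product 0.07810.
Normalizing constant = 0.60710; the posterior for Coin 2 is its product over the sum, 0.2624/0.60710 = 0.4322.

Posterior probability ≈ 0.4322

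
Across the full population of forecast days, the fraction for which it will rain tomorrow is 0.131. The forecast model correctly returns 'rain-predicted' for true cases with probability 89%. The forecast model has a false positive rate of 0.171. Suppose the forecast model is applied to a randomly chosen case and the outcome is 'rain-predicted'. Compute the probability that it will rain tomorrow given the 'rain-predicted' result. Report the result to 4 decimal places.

P(H | E) ≈ 0.4396

Let H be the event that it will rain tomorrow. P(H) = 0.131, so P(¬H) = 0.869. With E the 'rain-predicted' result, P(E|H) = 0.89 and P(E|¬H) = 0.171.
P(E) = 0.89·0.131 + 0.171·0.869 = 0.11659 + 0.14860 = 0.26519.
By Bayes' theorem, P(H|E) = 0.11659 / 0.26519 = 0.4396.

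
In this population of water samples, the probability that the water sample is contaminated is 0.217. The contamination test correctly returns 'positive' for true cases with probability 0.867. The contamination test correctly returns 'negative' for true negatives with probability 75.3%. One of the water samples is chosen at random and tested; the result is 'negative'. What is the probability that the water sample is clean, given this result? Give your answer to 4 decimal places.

Write H for 'the water sample is contaminated'. Prior odds H:¬H = 0.217/0.783 = 0.27714. For the 'negative' outcome, the likelihood ratio is 0.133/0.753 = 0.17663.
Posterior odds = 0.27714 × 0.17663 = 0.048950, so P(H|E) = 0.048950/(1+0.048950) = 0.0467. Then P(¬H|E) = 1 − 0.0467 = 0.9533.

P(¬H | E) ≈ 0.9533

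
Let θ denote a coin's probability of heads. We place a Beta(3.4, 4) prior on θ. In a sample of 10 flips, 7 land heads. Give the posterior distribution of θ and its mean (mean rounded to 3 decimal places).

Posterior: Beta(10.4, 7); mean ≈ 0.598

Observing 7 successes and 3 failures updates Beta(3.4, 4) by adding the success and failure counts to the two shape parameters: α = 3.4+7 = 10.4, β = 4+3 = 7.
Posterior mean = α/(α+β) = 10.4/17.4 = 0.598.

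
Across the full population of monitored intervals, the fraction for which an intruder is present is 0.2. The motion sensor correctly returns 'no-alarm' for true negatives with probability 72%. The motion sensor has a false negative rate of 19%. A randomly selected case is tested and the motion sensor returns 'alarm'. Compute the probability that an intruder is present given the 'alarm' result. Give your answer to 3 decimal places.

P(H | E) ≈ 0.420

Let H be the event that an intruder is present. P(H) = 0.2, so P(¬H) = 0.8. With E the 'alarm' result, P(E|H) = 0.81 and P(E|¬H) = 0.28.
P(E) = 0.81·0.2 + 0.28·0.8 = 0.16200 + 0.22400 = 0.38600.
By Bayes' theorem, P(H|E) = 0.16200 / 0.38600 = 0.420.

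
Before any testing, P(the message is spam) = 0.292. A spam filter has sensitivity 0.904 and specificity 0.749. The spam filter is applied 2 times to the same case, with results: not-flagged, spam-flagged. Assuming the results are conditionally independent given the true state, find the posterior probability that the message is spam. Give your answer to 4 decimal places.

Let H be the event that the message is spam; start with P(H) = 0.292. P('spam-flagged'|H) = 0.904, P('spam-flagged'|¬H) = 0.251.
Update on result 1 ('not-flagged'): P(H) ← 0.096·0.2920 / (0.096·0.2920 + 0.749·0.7080) = 0.028032/0.55832 = 0.0502.
Update on result 2 ('spam-flagged'): P(H) ← 0.904·0.0502 / (0.904·0.0502 + 0.251·0.9498) = 0.045387/0.28379 = 0.1599.

Posterior P(H) ≈ 0.1599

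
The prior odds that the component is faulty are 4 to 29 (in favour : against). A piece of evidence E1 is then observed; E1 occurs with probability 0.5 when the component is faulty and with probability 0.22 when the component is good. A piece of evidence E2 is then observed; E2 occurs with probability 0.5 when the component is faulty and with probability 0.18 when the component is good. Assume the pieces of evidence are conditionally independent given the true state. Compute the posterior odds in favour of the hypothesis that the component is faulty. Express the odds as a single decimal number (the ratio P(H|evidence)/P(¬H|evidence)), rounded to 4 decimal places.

Posterior odds ≈ 0.8708

Prior odds = 4/29 = 0.13793.
Likelihood ratio for E1 = 0.5/0.22 = 2.2727.
Likelihood ratio for E2 = 0.5/0.18 = 2.7778.
Posterior odds = prior odds × LR₁ × LR₂ = 0.87078.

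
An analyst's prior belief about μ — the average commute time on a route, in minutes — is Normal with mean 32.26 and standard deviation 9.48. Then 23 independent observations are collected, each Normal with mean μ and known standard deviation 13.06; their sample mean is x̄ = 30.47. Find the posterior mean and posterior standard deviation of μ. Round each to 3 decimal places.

Posterior mean ≈ 30.606; posterior SD ≈ 2.617

With known σ, the Normal prior is conjugate. Weight on the data is w = (n/σ²)/(n/σ² + 1/τ₀²) = 0.134847/(0.134847+0.0111271) = 0.92377.
Posterior mean = w·x̄ + (1−w)·μ₀ = 0.92377·30.47 + 0.076227·32.26 = 30.606. Posterior variance = 1/(0.134847+0.0111271) = 6.85053, so SD = 2.617.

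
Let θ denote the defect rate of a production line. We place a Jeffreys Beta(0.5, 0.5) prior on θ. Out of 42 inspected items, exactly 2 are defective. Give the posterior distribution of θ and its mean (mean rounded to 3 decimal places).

Posterior: Beta(2.5, 40.5); mean ≈ 0.058

Observing 2 successes and 40 failures updates Beta(0.5, 0.5) by adding the success and failure counts to the two shape parameters: α = 0.5+2 = 2.5, β = 0.5+40 = 40.5.
Posterior mean = α/(α+β) = 2.5/43 = 0.058.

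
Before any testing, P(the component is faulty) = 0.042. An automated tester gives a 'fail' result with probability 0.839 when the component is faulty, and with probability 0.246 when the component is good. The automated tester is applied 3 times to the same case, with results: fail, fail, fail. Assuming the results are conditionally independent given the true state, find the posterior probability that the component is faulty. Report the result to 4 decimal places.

Let H be the event that the component is faulty; start with P(H) = 0.042. P('fail'|H) = 0.839, P('fail'|¬H) = 0.246.
Update on result 1 ('fail'): P(H) ← 0.839·0.0420 / (0.839·0.0420 + 0.246·0.9580) = 0.035238/0.27091 = 0.1301.
Update on result 2 ('fail'): P(H) ← 0.839·0.1301 / (0.839·0.1301 + 0.246·0.8699) = 0.10913/0.32313 = 0.3377.
Update on result 3 ('fail'): P(H) ← 0.839·0.3377 / (0.839·0.3377 + 0.246·0.6623) = 0.28336/0.44627 = 0.6349.

Posterior P(H) ≈ 0.6349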